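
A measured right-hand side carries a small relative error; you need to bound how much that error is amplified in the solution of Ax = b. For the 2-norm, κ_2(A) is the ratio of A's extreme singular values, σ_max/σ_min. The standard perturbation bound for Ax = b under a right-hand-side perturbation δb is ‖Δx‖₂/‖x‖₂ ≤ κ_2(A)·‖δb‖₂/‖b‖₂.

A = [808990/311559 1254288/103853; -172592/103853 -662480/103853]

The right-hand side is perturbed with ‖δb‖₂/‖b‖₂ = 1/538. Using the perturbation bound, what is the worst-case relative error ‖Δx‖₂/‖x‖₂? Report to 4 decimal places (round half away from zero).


0.1039

form AᵀA = [3192238084/335878929 1566000800/37319881; 1566000800/37319881 6962346496/37319881] with trace 39175108/199809 and determinant 2458624/199809
λ_max, λ_min = (39175108/199809 ± √1532724066000400/39923636481)/2 = 196, 12544/199809
σ_max=√196=14, σ_min=√(12544/199809)=(112/447) → κ = 55.8750
bound on ‖Δx‖/‖x‖: κ·ε = 55.8750·1/538 = 0.1039


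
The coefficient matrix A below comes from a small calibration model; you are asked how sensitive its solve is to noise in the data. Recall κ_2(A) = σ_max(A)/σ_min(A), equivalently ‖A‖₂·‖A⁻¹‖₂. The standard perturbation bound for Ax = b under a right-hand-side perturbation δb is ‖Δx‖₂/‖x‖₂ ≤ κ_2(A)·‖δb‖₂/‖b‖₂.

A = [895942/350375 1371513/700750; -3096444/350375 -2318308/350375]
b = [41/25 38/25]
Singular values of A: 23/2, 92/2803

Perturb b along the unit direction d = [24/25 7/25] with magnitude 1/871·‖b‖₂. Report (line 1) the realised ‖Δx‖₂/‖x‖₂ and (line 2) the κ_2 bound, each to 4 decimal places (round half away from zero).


σ_max = 23/2, σ_min = 92/2803
κ = σ_max/σ_min = (23/2)/(92/2803) = 350.3750
perturbation bound = 350.3750·1/871 = 0.4023
solve Ax = b  →  x = [-36.6304 48.6957]
‖b‖₂ = 2.2361 and ‖x‖₂ = 60.9348
δb = ε·‖b‖·d = [0.0025 0.0007]; solving A·Δx = δb gives ‖Δx‖ = 0.0782
dividing the unrounded norms, ‖Δx‖/‖x‖ = 0.0013
tightness: 0.0013 against a bound of 0.4023 (unrounded ratio ≈ 0.0032)

0.0013
0.4023


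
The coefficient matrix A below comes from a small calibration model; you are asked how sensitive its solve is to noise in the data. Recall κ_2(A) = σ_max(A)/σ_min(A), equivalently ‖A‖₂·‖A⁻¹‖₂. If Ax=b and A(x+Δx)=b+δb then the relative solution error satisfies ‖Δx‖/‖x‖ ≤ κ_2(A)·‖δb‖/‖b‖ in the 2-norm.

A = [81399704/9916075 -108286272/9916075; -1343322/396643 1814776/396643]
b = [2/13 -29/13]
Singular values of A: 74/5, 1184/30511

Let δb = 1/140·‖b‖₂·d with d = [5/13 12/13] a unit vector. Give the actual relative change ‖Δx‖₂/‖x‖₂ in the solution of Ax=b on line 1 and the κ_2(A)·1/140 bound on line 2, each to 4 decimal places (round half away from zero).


largest singular value 74/5, smallest 1184/30511
κ = σ_max/σ_min = (74/5)/(1184/30511) = 381.3875
bound on ‖Δx‖/‖x‖: κ·ε = 381.3875·1/140 = 2.7242
solve Ax = b  →  x = [-41.1905 -30.9774]
‖b‖ = 2.2361, ‖x‖ = 51.5389
Δx = A⁻¹·δb where δb = 1/140·2.2361·d; ‖Δx‖ = 0.4116
realised ‖Δx‖/‖x‖ = 0.0080
realised/bound (from unrounded values) ≈ 0.0029

0.0080
2.7242


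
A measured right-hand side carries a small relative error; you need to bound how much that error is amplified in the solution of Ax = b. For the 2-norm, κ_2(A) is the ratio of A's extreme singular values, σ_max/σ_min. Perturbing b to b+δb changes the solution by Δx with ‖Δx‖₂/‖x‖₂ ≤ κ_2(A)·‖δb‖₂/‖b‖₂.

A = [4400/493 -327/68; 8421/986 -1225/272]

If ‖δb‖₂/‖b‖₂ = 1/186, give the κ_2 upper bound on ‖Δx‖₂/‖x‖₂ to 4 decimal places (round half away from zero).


1.2043

AᵀA = [176401/1156 -752625/9248; -752625/9248 3211489/73984]; tr = 50177/256, det = 49/64
eigenvalues of AᵀA: λ = (tr ± √(tr²−4·det))/2 = 196, 1/256
so κ_2 = √(196 / (1/256)) = 224.0000
perturbation bound = 224.0000·1/186 = 1.2043


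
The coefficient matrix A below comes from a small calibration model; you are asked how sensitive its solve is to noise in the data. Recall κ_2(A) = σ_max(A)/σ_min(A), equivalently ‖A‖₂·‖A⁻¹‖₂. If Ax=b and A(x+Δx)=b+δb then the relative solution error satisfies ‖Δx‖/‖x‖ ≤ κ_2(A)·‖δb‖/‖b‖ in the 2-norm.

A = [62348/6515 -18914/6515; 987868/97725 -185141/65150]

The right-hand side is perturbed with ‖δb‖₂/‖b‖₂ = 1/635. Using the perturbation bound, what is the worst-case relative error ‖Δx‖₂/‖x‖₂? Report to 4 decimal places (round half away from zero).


M = AᵀA = [1850519633824/9550175625 -179891190094/3183391875; -179891190094/3183391875 70051129481/4244522500]. tr(M)=12852061921/61121124, det(M)=70728100/15280281
solving λ² − 12852061921/61121124·λ + 70728100/15280281 = 0 gives λ = 841/4, 336400/15280281
σ_max=√(841/4)=(29/2), σ_min=√(336400/15280281)=(580/3909) → κ = 97.7250
worst-case relative error ≤ 97.7250 × 1/635 = 0.1539

0.1539


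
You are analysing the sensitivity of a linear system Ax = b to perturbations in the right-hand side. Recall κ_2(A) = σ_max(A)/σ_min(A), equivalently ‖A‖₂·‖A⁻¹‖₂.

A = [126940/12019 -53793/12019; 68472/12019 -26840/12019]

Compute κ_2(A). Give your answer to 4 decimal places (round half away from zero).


form AᵀA = [71979856/499849 -29987100/499849; -29987100/499849 12505441/499849] with trace 84485297/499849 and determinant 1827904/499849
eigenvalues of AᵀA: λ = (tr ± √(tr²−4·det))/2 = 169, 10816/499849
so κ_2 = √(169 / (10816/499849)) = 88.3750

88.3750


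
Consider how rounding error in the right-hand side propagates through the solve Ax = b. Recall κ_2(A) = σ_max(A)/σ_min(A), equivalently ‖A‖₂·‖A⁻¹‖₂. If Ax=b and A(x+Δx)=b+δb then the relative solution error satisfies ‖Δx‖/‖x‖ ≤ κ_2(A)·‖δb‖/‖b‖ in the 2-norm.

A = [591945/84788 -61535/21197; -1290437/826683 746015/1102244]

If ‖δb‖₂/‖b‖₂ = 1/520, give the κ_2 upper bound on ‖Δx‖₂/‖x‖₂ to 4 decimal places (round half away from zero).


0.5965

M = AᵀA = [332897289409/6504745104 -2889698170/135515523; -2889698170/135515523 6422002625/722749456]. tr(M)=1155903293/19244808, det(M)=23088025/615833856
eigenvalues of AᵀA: λ = (tr ± √(tr²−4·det))/2 = 961/16, 24025/38489616
κ_2(A) = √(λ_max/λ_min) = √((961/16) / (24025/38489616)) = 310.2000
κ_2(A)·‖δb‖/‖b‖ = 0.5965


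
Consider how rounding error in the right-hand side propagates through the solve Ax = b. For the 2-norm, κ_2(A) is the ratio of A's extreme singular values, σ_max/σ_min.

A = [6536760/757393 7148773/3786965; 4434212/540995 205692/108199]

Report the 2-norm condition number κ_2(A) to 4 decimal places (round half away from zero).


159.2500

AᵀA = [2415791140816/17052442225 108706097736/3410488445; 108706097736/3410488445 122394439969/17052442225]; tr = 301985197/2028845, det = 221533456/253605625
solving λ² − 301985197/2028845·λ + 221533456/253605625 = 0 gives λ = 3721/25, 59536/10144225
κ = σ_max/σ_min = (61/5)/(244/3185) = 159.2500


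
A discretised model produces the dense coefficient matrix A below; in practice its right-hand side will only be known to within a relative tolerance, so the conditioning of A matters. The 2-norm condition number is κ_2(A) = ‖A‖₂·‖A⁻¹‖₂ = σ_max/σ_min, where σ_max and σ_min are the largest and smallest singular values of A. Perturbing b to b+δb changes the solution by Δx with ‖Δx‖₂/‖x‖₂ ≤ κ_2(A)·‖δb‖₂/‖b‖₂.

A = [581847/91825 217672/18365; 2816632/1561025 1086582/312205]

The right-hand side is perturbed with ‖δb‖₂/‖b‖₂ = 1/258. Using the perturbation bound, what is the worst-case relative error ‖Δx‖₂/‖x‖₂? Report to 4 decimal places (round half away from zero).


M = AᵀA = [169237104001/3898878481 317302975080/3898878481; 317302975080/3898878481 594951928900/3898878481]. tr(M)=2644252709/13490929, det(M)=6002500/13490929
char-poly roots: 196 and 30625/13490929
so κ_2 = √(196 / (30625/13490929)) = 293.8400
perturbation bound = 293.8400·1/258 = 1.1389

1.1389


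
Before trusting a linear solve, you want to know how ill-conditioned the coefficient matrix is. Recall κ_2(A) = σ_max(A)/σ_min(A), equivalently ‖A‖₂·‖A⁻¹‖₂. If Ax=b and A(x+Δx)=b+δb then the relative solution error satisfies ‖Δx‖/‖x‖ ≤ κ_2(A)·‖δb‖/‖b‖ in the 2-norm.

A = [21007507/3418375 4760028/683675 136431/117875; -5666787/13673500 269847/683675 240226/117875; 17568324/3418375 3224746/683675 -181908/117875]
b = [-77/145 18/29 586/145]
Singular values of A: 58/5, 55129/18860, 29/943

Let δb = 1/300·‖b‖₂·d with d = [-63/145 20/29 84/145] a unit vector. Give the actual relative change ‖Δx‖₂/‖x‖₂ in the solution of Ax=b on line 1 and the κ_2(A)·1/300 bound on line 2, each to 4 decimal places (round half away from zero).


largest singular value 58/5, smallest 29/943
κ_2(A) = (58/5) / (29/943) = 377.2000
perturbation bound = 377.2000·1/300 = 1.2573
solve Ax = b  →  x = [68.0729 -64.5932 26.6576]
‖b‖ = 4.1231, ‖x‖ = 97.5543
with δb = [-0.0060 0.0095 0.0080], A·Δx = δb → ‖Δx‖ = 0.4469
relative error = 0.0046
so the bound overstates the realised error by a factor of ≈ 274.4605 (computed from the unrounded values)

0.0046
1.2573


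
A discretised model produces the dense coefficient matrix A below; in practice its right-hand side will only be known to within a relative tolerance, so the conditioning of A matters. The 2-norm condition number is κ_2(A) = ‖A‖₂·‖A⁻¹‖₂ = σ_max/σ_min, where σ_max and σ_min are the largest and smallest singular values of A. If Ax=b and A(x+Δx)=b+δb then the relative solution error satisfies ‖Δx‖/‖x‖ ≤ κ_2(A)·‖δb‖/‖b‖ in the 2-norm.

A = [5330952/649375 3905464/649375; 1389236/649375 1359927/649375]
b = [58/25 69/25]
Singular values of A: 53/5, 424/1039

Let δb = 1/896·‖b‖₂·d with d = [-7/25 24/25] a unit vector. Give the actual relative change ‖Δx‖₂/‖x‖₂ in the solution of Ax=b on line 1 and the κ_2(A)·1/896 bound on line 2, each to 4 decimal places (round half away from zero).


0.0020
0.0290

largest singular value 53/5, smallest 424/1039
condition number: (53/5) ÷ (424/1039) = 25.9750
worst-case relative error ≤ 25.9750 × 1/896 = 0.0290
solve Ax = b  →  x = [-2.7142 4.0906]
‖b‖ = 3.6056, ‖x‖ = 4.9091
δb = ε·‖b‖·d = [-0.0011 0.0039]; solving A·Δx = δb gives ‖Δx‖ = 0.0099
relative error = 0.0020
tightness: 0.0020 against a bound of 0.0290 (unrounded ratio ≈ 0.0693)


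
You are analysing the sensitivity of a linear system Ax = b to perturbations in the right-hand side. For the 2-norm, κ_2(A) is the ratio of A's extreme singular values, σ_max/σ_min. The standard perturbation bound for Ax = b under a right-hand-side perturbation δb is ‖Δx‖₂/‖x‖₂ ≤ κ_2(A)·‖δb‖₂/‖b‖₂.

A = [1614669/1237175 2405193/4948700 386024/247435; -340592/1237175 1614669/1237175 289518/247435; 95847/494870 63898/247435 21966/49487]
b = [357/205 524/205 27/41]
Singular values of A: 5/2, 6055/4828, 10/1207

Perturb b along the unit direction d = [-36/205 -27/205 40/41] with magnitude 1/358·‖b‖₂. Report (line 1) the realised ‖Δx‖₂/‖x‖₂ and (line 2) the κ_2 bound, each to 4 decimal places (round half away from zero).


from the listed singular values, σ₁ = 5/2, σ_n = 10/1207
κ_2(A) = (5/2) / (10/1207) = 301.7500
κ_2(A)·‖δb‖/‖b‖ = 0.8429
solve Ax = b  →  x = [-0.2059 1.0544 0.9600]
‖b‖₂ = 3.1623 and ‖x‖₂ = 1.4408
Δx = A⁻¹·δb where δb = 1/358·3.1623·d; ‖Δx‖ = 1.0662
relative error = 0.7400
realised/bound (from unrounded values) ≈ 0.8779

0.7400
0.8429


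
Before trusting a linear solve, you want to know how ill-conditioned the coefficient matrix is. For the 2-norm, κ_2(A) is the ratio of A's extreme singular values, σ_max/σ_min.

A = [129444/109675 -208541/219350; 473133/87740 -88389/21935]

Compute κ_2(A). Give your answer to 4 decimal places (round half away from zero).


128.4000

form AᵀA = [3488675121/114490000 -654064593/28622500; -654064593/28622500 490631101/28622500] with trace 218047981/4579600 and determinant 2518569/18318400
char-poly roots: 4761/100 and 529/183184
σ_max=√(4761/100)=(69/10), σ_min=√(529/183184)=(23/428) → κ = 128.4000


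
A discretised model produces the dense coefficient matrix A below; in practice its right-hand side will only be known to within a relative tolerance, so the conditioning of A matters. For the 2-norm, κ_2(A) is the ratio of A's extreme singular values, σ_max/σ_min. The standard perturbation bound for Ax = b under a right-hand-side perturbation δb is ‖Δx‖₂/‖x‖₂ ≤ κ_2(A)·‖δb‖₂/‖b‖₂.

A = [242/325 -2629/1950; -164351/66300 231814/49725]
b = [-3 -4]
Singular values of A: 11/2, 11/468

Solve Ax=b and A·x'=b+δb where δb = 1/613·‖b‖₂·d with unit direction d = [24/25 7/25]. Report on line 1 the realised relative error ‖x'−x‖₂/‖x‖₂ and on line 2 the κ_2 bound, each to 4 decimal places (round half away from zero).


from the listed singular values, σ₁ = 11/2, σ_n = 11/468
κ = σ_max/σ_min = (11/2)/(11/468) = 234.0000
perturbation bound = 234.0000·1/613 = 0.3817
solve Ax = b  →  x = [-149.9037 -80.5668]
‖b‖₂ = 5.0000 and ‖x‖₂ = 170.1827
re-solving with b+δb shifts x by Δx of norm 0.3470
dividing the unrounded norms, ‖Δx‖/‖x‖ = 0.0020
realised/bound (from unrounded values) ≈ 0.0053

0.0020
0.3817


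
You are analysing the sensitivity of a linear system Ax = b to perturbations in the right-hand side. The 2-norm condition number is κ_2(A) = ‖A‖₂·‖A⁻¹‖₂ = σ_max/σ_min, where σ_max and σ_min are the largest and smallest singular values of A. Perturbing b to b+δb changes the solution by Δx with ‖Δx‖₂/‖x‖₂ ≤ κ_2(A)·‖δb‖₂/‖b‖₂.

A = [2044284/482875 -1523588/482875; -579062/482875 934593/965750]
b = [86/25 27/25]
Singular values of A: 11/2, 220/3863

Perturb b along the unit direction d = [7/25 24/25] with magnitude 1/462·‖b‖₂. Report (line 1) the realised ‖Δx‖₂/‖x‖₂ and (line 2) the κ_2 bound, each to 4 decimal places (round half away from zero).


from the listed singular values, σ₁ = 11/2, σ_n = 220/3863
condition number: (11/2) ÷ (220/3863) = 96.5750
perturbation bound = 96.5750·1/462 = 0.2090
solve Ax = b  →  x = [21.5073 27.7673]
‖b‖₂ = 3.6056 and ‖x‖₂ = 35.1224
re-solving with b+δb shifts x by Δx of norm 0.1370
relative error = 0.0039
realised/bound (from unrounded values) ≈ 0.0187

0.0039
0.2090


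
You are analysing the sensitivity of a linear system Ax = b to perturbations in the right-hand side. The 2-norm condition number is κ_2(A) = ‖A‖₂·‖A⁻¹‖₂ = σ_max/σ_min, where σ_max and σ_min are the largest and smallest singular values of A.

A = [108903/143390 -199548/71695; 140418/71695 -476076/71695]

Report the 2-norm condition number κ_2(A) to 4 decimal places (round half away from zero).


137.8750

form AᵀA = [107371269/24332180 -91970802/6083045; -91970802/6083045 315346464/6083045] with trace 273751425/4866436 and determinant 202500/1216609
solving λ² − 273751425/4866436·λ + 202500/1216609 = 0 gives λ = 225/4, 3600/1216609
so κ_2 = √((225/4) / (3600/1216609)) = 137.8750


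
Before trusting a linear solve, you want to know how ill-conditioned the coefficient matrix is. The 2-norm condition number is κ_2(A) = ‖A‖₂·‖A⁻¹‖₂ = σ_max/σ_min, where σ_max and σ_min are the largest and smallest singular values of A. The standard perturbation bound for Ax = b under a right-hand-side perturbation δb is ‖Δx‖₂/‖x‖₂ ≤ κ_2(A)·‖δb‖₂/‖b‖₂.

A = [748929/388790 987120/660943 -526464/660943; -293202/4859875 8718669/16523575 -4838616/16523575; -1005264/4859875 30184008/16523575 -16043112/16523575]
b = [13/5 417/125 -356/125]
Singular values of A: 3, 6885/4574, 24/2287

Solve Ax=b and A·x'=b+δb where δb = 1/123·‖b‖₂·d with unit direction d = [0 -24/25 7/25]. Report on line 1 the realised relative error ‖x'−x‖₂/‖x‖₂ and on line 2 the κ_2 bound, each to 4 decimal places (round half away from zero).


0.0104
2.3242

from the listed singular values, σ₁ = 3, σ_n = 24/2287
κ_2(A) = 3 / (24/2287) = 285.8750
worst-case relative error ≤ 285.8750 × 1/123 = 2.3242
solve Ax = b  →  x = [1.9154 -179.9406 -336.0206]
2-norm of b is 5.0990; of x, 381.1720
Δx = A⁻¹·δb where δb = 1/123·5.0990·d; ‖Δx‖ = 3.9504
realised ‖Δx‖/‖x‖ = 0.0104
so the bound overstates the realised error by a factor of ≈ 224.2620 (computed from the unrounded values)


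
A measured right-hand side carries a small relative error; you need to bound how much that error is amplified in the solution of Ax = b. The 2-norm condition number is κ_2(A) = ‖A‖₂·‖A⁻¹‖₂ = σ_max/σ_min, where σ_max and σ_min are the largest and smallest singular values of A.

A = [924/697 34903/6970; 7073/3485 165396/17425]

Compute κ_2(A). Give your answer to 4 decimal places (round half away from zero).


AᵀA = [246961/42025 5442822/210125; 5442822/210125 484009801/4202500]; tr = 302621/2500, det = 14641/2500
solving λ² − 302621/2500·λ + 14641/2500 = 0 gives λ = 121, 121/2500
κ_2(A) = √(λ_max/λ_min) = √(121 / (121/2500)) = 50.0000

50.0000


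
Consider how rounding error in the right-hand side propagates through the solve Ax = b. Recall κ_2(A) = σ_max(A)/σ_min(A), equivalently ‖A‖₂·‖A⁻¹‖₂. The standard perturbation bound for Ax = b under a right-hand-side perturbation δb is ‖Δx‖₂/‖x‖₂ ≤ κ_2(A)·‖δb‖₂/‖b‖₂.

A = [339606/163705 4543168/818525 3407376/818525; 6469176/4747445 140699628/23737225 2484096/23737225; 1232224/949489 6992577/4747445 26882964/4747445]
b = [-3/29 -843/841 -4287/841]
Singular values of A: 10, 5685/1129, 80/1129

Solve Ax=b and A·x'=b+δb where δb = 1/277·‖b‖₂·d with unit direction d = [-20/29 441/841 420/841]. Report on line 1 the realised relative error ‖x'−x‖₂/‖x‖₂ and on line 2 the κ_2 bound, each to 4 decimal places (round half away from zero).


0.0063
0.5095

from the listed singular values, σ₁ = 10, σ_n = 80/1129
κ = σ_max/σ_min = 10/(80/1129) = 141.1250
bound on ‖Δx‖/‖x‖: κ·ε = 141.1250·1/277 = 0.5095
solve Ax = b  →  x = [40.5600 -9.3565 -7.7621]
2-norm of b is 5.1962; of x, 42.3428
Δx = A⁻¹·δb where δb = 1/277·5.1962·d; ‖Δx‖ = 0.2647
relative error = 0.0063
realised/bound (from unrounded values) ≈ 0.0123


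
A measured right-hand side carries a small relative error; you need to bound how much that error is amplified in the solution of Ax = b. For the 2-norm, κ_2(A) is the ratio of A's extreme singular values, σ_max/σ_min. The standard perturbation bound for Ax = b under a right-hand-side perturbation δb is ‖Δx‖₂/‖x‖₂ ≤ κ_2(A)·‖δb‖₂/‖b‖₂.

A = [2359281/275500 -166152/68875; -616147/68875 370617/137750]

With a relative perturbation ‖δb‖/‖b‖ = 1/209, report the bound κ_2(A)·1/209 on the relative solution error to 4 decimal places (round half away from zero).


M = AᵀA = [2768228501/18050000 -100916571/2256250; -100916571/2256250 58925781/4512500]. tr(M)=24031453/144400, det(M)=30769209/14440000
λ_max, λ_min = (24031453/144400 ± √23093320413601/834054400)/2 = 16641/100, 1849/144400
σ_max=√(16641/100)=(129/10), σ_min=√(1849/144400)=(43/380) → κ = 114.0000
bound on ‖Δx‖/‖x‖: κ·ε = 114.0000·1/209 = 0.5455

0.5455


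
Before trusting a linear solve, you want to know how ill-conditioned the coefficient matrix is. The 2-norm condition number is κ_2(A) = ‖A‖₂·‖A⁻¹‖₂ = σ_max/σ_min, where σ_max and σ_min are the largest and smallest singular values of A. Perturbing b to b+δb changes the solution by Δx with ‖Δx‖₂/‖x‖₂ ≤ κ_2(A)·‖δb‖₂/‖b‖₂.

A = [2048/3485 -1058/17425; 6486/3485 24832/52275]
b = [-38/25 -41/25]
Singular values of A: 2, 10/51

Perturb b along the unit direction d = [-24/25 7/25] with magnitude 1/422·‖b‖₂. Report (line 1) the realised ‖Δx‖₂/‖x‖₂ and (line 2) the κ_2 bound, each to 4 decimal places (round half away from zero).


largest singular value 2, smallest 10/51
κ_2(A) = 2 / (10/51) = 10.2000
perturbation bound = 10.2000·1/422 = 0.0242
solve Ax = b  →  x = [-2.0951 4.7561]
‖b‖ = 2.2361, ‖x‖ = 5.1971
Δx = A⁻¹·δb where δb = 1/422·2.2361·d; ‖Δx‖ = 0.0270
relative error = 0.0052
tightness: 0.0052 against a bound of 0.0242 (unrounded ratio ≈ 0.2151)

0.0052
0.0242


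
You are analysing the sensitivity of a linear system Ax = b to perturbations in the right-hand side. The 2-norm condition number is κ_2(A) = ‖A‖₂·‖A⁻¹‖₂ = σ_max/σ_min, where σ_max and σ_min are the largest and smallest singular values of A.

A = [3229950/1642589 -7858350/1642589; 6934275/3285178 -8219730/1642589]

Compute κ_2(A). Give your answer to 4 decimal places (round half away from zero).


217.8500

M = AᵀA = [106794860625/12832811524 -64067790375/3208202881; -64067790375/3208202881 153766499400/3208202881]. tr(M)=4271366025/75933796, det(M)=1265625/18983449
eigenvalues of AᵀA: λ = (tr ± √(tr²−4·det))/2 = 225/4, 22500/18983449
σ_max=√(225/4)=(15/2), σ_min=√(22500/18983449)=(150/4357) → κ = 217.8500


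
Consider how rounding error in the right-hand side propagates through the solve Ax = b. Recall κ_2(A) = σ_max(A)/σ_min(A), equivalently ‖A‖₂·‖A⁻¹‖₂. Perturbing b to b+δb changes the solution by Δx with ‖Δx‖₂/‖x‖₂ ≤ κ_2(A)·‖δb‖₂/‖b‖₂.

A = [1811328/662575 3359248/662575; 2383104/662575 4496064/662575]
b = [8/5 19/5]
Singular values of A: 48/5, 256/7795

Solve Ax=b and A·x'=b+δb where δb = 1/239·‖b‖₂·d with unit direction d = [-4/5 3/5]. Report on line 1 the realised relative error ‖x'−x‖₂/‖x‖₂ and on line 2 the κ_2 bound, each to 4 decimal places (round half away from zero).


largest singular value 48/5, smallest 256/7795
κ = σ_max/σ_min = (48/5)/(256/7795) = 292.3125
worst-case relative error ≤ 292.3125 × 1/239 = 1.2231
solve Ax = b  →  x = [-26.6709 14.6967]
‖b‖ = 4.1231, ‖x‖ = 30.4521
δb = ε·‖b‖·d = [-0.0138 0.0104]; solving A·Δx = δb gives ‖Δx‖ = 0.5253
realised ‖Δx‖/‖x‖ = 0.0172
tightness: 0.0172 against a bound of 1.2231 (unrounded ratio ≈ 0.0141)

0.0172
1.2231


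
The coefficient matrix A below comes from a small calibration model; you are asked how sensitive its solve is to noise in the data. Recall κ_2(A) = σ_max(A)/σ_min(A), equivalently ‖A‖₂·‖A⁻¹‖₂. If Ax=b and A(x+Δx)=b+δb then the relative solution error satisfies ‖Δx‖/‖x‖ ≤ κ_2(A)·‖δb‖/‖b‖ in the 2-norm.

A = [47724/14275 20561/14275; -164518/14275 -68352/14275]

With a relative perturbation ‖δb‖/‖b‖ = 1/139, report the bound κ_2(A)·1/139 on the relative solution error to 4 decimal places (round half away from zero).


2.0540

M = AᵀA = [46950004/326041 19562220/326041; 19562220/326041 8151601/326041]. tr(M)=55101605/326041, det(M)=114244/326041
eigenvalues of AᵀA: λ = (tr ± √(tr²−4·det))/2 = 169, 676/326041
κ_2(A) = √(λ_max/λ_min) = √(169 / (676/326041)) = 285.5000
perturbation bound = 285.5000·1/139 = 2.0540


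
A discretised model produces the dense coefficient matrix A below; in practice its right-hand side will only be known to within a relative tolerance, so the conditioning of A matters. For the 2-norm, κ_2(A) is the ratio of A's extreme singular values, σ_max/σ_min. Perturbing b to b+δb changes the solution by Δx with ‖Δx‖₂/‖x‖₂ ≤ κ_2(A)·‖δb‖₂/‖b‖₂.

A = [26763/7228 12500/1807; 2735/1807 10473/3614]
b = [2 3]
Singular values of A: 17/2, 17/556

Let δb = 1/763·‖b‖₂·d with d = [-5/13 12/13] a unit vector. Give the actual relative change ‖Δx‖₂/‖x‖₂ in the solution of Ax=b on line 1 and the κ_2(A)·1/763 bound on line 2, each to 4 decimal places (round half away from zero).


0.0024
0.3644

σ_max = 17/2, σ_min = 17/556
condition number: (17/2) ÷ (17/556) = 278.0000
perturbation bound = 278.0000·1/763 = 0.3644
solve Ax = b  →  x = [-57.5502 31.0934]
‖b‖ = 3.6056, ‖x‖ = 65.4127
Δx = A⁻¹·δb where δb = 1/763·3.6056·d; ‖Δx‖ = 0.1546
realised ‖Δx‖/‖x‖ = 0.0024
tightness: 0.0024 against a bound of 0.3644 (unrounded ratio ≈ 0.0065)


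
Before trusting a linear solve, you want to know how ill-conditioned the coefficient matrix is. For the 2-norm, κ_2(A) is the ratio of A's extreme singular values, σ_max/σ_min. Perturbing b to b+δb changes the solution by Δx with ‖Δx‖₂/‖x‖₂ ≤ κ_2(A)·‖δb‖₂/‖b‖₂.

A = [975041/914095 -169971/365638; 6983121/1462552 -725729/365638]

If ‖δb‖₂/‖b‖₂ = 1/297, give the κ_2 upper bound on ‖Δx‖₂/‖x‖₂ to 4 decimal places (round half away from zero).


AᵀA = [761418554089/31812289600 -15862639293/1590614480; -15862639293/1590614480 165250661/39765362]; tr = 5287686881/188238400, det = 7890481/752953600
solving λ² − 5287686881/188238400·λ + 7890481/752953600 = 0 gives λ = 2809/100, 2809/7529536
κ_2(A) = √(λ_max/λ_min) = √((2809/100) / (2809/7529536)) = 274.4000
κ_2(A)·‖δb‖/‖b‖ = 0.9239

0.9239


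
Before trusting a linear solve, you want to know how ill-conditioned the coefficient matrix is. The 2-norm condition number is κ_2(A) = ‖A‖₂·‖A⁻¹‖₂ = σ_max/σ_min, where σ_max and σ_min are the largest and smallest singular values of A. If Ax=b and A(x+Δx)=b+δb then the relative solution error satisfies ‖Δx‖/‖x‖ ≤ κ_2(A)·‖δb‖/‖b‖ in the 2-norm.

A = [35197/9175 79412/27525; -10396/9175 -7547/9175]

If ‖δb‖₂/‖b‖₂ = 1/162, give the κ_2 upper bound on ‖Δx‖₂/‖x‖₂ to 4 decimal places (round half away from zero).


1.3593

AᵀA = [2155049/134689 4848704/404067; 4848704/404067 10910209/1212201]; tr = 30305650/1212201, det = 15625/1212201
eigenvalues of AᵀA: λ = (tr ± √(tr²−4·det))/2 = 25, 625/1212201
so κ_2 = √(25 / (625/1212201)) = 220.2000
κ_2(A)·‖δb‖/‖b‖ = 1.3593


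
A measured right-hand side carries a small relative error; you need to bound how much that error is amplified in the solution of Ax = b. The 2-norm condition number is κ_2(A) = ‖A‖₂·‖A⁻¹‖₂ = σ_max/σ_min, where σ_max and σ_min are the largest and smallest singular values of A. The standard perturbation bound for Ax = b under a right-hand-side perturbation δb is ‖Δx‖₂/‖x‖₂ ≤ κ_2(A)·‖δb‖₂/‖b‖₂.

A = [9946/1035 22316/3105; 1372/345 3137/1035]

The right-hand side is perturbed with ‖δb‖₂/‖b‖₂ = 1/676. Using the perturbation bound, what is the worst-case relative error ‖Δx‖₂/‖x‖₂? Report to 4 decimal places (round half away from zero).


0.4593

form AᵀA = [115864372/1071225 260690612/3213675; 260690612/3213675 586570777/9641025] with trace 65174005/385641 and determinant 114244/385641
λ_max, λ_min = (65174005/385641 ± √4247474699058409/148718980881)/2 = 169, 676/385641
so κ_2 = √(169 / (676/385641)) = 310.5000
perturbation bound = 310.5000·1/676 = 0.4593


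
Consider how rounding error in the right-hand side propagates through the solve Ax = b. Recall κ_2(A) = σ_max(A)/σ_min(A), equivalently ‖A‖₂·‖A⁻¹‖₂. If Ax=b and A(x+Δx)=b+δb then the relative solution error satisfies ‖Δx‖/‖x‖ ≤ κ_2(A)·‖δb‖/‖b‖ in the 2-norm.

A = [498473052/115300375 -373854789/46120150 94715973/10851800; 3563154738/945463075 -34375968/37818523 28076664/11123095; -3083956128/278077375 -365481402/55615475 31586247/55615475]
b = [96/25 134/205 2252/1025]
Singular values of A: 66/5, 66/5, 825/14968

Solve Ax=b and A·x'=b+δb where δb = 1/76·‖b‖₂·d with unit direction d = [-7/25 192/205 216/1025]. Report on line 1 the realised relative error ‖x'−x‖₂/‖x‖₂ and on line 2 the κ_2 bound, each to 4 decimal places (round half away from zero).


largest singular value 66/5, smallest 825/14968
κ_2(A) = (66/5) / (825/14968) = 239.4880
κ_2(A)·‖δb‖/‖b‖ = 3.1512
solve Ax = b  →  x = [-0.0304 -0.2649 0.2090]
2-norm of b is 4.4721; of x, 0.3388
Δx = A⁻¹·δb where δb = 1/76·4.4721·d; ‖Δx‖ = 1.0676
realised ‖Δx‖/‖x‖ = 3.1512
realised/bound = 1 exactly: the bound is attained for this b and d

3.1512
3.1512


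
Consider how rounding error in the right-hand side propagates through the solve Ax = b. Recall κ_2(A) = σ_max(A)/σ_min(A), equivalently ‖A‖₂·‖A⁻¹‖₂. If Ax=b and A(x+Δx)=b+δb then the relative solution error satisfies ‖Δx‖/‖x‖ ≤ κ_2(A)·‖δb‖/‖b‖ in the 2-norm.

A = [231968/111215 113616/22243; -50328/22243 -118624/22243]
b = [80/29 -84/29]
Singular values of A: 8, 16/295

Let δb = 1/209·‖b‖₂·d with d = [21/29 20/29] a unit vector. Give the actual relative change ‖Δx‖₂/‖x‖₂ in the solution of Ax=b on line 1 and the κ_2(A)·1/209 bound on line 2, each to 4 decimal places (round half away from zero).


largest singular value 8, smallest 16/295
κ_2(A) = 8 / (16/295) = 147.5000
bound on ‖Δx‖/‖x‖: κ·ε = 147.5000·1/209 = 0.7057
solve Ax = b  →  x = [0.1923 0.4615]
‖b‖ = 4.0000, ‖x‖ = 0.5000
with δb = [0.0139 0.0132], A·Δx = δb → ‖Δx‖ = 0.3529
dividing the unrounded norms, ‖Δx‖/‖x‖ = 0.7057
tightness: 0.7057 against a bound of 0.7057; the bound is attained (ratio 1)

0.7057
0.7057


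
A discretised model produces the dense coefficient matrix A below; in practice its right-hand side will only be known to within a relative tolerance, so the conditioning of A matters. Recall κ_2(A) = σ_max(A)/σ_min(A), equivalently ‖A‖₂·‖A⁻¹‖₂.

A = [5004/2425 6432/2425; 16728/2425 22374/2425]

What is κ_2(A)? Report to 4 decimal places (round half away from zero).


M = AᵀA = [2438928/47045 3251664/47045; 3251664/47045 4335732/47045]. tr(M)=1354932/9409, det(M)=5184/9409
λ_max, λ_min = (1354932/9409 ± √1835645619600/88529281)/2 = 144, 36/9409
so κ_2 = √(144 / (36/9409)) = 194.0000

194.0000


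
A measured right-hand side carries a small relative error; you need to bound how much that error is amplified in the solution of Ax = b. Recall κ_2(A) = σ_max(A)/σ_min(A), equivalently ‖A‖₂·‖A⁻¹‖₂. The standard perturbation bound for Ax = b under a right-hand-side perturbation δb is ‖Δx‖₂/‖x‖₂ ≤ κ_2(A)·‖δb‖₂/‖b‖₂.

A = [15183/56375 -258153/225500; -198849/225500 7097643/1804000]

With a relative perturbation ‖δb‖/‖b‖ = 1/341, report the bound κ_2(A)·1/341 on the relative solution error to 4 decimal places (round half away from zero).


1.0323

AᵀA = [69166881/81360400 -491771007/130176640; -491771007/130176640 87426698121/5207065600]; tr = 10928421/619520, det = 194481/77440000
solving λ² − 10928421/619520·λ + 194481/77440000 = 0 gives λ = 441/25, 441/3097600
κ = σ_max/σ_min = (21/5)/(21/1760) = 352.0000
κ_2(A)·‖δb‖/‖b‖ = 1.0323


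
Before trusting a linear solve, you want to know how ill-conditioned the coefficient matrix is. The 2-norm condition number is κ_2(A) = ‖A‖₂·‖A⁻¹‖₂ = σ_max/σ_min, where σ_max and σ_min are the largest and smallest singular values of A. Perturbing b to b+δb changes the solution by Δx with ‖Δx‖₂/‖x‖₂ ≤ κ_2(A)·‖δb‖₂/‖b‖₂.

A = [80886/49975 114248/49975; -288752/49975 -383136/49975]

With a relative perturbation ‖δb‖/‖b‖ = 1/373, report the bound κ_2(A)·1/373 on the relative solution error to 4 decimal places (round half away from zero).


M = AᵀA = [143872420/3996001 191795760/3996001; 191795760/3996001 255753280/3996001]. tr(M)=399625700/3996001, det(M)=2560000/3996001
eigenvalues of AᵀA: λ = (tr ± √(tr²−4·det))/2 = 100, 25600/3996001
κ = σ_max/σ_min = 10/(160/1999) = 124.9375
perturbation bound = 124.9375·1/373 = 0.3350

0.3350


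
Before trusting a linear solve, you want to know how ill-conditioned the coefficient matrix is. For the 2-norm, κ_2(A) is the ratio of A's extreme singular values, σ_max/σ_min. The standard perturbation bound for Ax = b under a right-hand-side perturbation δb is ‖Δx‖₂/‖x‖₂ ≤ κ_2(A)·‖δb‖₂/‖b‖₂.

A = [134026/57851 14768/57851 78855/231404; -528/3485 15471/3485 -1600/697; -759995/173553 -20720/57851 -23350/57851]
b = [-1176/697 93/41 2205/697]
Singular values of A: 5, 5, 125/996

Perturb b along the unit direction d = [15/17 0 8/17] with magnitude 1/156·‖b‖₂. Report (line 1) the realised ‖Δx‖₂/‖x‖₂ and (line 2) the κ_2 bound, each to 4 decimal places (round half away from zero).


0.2554
0.2554

from the listed singular values, σ₁ = 5, σ_n = 125/996
condition number: 5 ÷ (125/996) = 39.8400
worst-case relative error ≤ 39.8400 × 1/156 = 0.2554
solve Ax = b  →  x = [-0.7242 0.3402 -0.2824]
2-norm of b is 4.2426; of x, 0.8485
Δx = A⁻¹·δb where δb = 1/156·4.2426·d; ‖Δx‖ = 0.2167
dividing the unrounded norms, ‖Δx‖/‖x‖ = 0.2554
realised/bound = 1 exactly: the bound is attained for this b and d


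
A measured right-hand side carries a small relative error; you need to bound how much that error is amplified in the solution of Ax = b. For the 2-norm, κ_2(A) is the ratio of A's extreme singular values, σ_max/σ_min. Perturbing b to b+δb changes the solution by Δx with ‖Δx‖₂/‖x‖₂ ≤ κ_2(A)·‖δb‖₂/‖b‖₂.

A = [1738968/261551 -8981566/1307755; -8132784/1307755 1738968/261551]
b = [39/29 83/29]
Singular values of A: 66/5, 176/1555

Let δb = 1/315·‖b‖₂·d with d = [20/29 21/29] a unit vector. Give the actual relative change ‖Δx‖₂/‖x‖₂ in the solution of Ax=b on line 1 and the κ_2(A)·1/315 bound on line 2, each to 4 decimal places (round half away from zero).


σ_max = 66/5, σ_min = 176/1555
κ = σ_max/σ_min = (66/5)/(176/1555) = 116.6250
perturbation bound = 116.6250·1/315 = 0.3702
solve Ax = b  →  x = [19.1415 18.3346]
‖b‖ = 3.1623, ‖x‖ = 26.5058
with δb = [0.0069 0.0073], A·Δx = δb → ‖Δx‖ = 0.0887
realised ‖Δx‖/‖x‖ = 0.0033
so the bound overstates the realised error by a factor of ≈ 110.6406 (computed from the unrounded values)

0.0033
0.3702


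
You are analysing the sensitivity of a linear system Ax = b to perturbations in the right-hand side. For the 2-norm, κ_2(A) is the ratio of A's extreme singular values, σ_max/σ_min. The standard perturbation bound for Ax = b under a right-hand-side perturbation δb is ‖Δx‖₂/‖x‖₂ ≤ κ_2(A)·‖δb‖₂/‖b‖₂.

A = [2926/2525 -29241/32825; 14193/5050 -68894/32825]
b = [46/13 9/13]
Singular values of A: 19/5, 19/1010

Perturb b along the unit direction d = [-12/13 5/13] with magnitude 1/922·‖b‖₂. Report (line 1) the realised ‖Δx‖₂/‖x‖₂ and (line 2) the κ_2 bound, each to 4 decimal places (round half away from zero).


σ_max = 19/5, σ_min = 19/1010
κ = σ_max/σ_min = (19/5)/(19/1010) = 202.0000
perturbation bound = 202.0000·1/922 = 0.2191
solve Ax = b  →  x = [-95.2632 -127.8947]
‖b‖ = 3.6056, ‖x‖ = 159.4746
with δb = [-0.0036 0.0015], A·Δx = δb → ‖Δx‖ = 0.2079
dividing the unrounded norms, ‖Δx‖/‖x‖ = 0.0013
tightness: 0.0013 against a bound of 0.2191 (unrounded ratio ≈ 0.0059)

0.0013
0.2191


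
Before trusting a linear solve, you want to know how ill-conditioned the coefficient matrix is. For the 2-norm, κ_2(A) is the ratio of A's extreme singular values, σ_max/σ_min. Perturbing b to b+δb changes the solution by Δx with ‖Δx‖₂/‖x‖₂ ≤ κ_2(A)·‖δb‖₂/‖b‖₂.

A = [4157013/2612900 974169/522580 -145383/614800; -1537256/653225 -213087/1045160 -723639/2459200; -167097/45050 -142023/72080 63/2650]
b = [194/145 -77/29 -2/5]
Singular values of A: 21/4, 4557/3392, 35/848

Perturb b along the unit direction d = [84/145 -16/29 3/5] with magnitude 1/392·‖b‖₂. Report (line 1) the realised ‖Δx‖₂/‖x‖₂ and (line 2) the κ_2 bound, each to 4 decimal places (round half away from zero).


0.0038
0.3245

largest singular value 21/4, smallest 35/848
condition number: (21/4) ÷ (35/848) = 127.2000
bound on ‖Δx‖/‖x‖: κ·ε = 127.2000·1/392 = 0.3245
solve Ax = b  →  x = [-5.7125 11.5205 46.7273]
2-norm of b is 3.0000; of x, 48.4644
δb = ε·‖b‖·d = [0.0044 -0.0042 0.0046]; solving A·Δx = δb gives ‖Δx‖ = 0.1854
dividing the unrounded norms, ‖Δx‖/‖x‖ = 0.0038
realised/bound (from unrounded values) ≈ 0.0118


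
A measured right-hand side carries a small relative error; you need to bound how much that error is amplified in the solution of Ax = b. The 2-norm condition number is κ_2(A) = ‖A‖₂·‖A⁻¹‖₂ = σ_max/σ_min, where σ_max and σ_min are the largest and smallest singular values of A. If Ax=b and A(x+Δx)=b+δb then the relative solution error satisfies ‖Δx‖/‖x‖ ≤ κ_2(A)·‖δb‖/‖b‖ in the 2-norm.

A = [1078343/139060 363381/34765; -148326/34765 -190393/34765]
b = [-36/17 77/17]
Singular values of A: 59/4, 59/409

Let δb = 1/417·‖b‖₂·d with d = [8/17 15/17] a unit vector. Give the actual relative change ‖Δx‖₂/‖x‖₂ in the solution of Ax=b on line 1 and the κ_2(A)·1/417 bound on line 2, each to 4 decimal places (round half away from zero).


0.0040
0.2452

σ_max = 59/4, σ_min = 59/409
condition number: (59/4) ÷ (59/409) = 102.2500
bound on ‖Δx‖/‖x‖: κ·ε = 102.2500·1/417 = 0.2452
solve Ax = b  →  x = [-16.8000 12.2610]
‖b‖₂ = 5.0000 and ‖x‖₂ = 20.7984
δb = ε·‖b‖·d = [0.0056 0.0106]; solving A·Δx = δb gives ‖Δx‖ = 0.0831
realised ‖Δx‖/‖x‖ = 0.0040
realised/bound (from unrounded values) ≈ 0.0163


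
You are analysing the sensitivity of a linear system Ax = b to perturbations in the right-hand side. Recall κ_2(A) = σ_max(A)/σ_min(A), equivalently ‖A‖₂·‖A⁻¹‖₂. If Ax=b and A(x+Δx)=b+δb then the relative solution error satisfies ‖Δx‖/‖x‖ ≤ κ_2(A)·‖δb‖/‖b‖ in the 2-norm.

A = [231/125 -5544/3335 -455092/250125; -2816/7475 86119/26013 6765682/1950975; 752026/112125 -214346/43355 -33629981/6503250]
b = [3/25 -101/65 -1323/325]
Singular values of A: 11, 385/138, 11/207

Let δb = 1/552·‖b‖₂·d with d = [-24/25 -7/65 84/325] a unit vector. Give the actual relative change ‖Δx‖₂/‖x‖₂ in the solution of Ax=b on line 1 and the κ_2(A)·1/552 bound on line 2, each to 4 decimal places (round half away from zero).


from the listed singular values, σ₁ = 11, σ_n = 11/207
κ_2(A) = 11 / (11/207) = 207.0000
bound on ‖Δx‖/‖x‖: κ·ε = 207.0000·1/552 = 0.3750
solve Ax = b  →  x = [-1.0239 13.3325 -13.2873]
‖b‖₂ = 4.3589 and ‖x‖₂ = 18.8509
δb = ε·‖b‖·d = [-0.0076 -0.0009 0.0020]; solving A·Δx = δb gives ‖Δx‖ = 0.1486
relative error = 0.0079
so the bound overstates the realised error by a factor of ≈ 47.5715 (computed from the unrounded values)

0.0079
0.3750


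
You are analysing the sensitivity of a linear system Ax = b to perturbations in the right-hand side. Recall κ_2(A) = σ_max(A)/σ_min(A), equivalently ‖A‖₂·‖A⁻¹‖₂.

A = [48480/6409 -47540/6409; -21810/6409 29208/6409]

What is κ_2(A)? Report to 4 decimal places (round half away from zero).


M = AᵀA = [9778500/142129 -10179120/142129; -10179120/142129 10772176/142129]. tr(M)=24436/169, det(M)=14400/169
eigenvalues of AᵀA: λ = (tr ± √(tr²−4·det))/2 = 144, 100/169
κ = σ_max/σ_min = 12/(10/13) = 15.6000

15.6000


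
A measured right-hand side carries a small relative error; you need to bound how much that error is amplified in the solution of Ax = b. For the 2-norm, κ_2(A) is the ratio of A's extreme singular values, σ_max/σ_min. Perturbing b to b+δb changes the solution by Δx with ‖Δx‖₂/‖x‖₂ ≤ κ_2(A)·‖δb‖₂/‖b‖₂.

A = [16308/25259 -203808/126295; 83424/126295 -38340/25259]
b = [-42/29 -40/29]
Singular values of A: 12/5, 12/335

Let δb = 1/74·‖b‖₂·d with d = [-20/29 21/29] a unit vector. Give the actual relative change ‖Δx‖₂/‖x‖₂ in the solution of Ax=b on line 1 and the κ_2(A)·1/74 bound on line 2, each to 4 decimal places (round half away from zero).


largest singular value 12/5, smallest 12/335
condition number: (12/5) ÷ (12/335) = 67.0000
κ_2(A)·‖δb‖/‖b‖ = 0.9054
solve Ax = b  →  x = [-0.3205 0.7692]
‖b‖₂ = 2.0000 and ‖x‖₂ = 0.8333
with δb = [-0.0186 0.0196], A·Δx = δb → ‖Δx‖ = 0.7545
realised ‖Δx‖/‖x‖ = 0.9054
realised/bound = 1 exactly: the bound is attained for this b and d

0.9054
0.9054
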